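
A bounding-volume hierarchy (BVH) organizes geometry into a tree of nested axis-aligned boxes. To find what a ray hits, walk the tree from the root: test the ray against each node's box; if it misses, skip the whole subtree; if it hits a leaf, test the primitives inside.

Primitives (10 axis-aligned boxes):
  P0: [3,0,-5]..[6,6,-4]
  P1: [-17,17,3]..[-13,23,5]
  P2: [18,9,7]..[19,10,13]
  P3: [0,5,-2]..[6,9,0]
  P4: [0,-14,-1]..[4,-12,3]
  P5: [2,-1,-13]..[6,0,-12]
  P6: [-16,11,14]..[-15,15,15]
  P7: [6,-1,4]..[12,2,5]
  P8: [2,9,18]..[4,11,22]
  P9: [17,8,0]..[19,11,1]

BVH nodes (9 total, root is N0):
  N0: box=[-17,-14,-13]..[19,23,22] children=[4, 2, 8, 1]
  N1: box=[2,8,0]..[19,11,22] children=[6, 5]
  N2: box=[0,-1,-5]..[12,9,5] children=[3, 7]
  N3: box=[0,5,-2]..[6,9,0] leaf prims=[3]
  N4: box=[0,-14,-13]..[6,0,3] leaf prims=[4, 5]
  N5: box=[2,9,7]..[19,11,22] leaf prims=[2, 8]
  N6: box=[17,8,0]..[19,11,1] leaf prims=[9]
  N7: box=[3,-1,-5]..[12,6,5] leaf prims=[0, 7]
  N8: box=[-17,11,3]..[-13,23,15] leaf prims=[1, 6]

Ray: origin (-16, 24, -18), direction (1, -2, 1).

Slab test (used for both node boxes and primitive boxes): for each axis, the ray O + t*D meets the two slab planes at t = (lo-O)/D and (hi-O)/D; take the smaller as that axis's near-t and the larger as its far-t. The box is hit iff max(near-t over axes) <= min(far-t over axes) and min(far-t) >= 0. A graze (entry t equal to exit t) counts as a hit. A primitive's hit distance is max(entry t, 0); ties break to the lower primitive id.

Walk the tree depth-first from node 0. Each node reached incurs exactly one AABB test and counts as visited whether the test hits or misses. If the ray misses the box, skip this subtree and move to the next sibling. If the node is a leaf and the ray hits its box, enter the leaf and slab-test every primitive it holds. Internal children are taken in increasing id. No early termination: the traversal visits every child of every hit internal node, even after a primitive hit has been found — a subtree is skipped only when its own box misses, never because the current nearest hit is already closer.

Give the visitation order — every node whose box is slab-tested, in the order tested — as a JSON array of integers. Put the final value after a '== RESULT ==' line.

Trace the traversal:
N0 x:[-1,35] y:[1/2,19] z:[5,40] -> hit [5,19], descend [1, 2, 4, 8]
  N1 x:[18,35] y:[13/2,8] z:[18,40] -> miss, prune
  N2 x:[16,28] y:[15/2,25/2] z:[13,23] -> miss, prune
  N4 x:[16,22] y:[12,19] z:[5,21] -> hit [16,19] leaf, test {P4@t=18, P5(miss)}
  N8 x:[-1,3] y:[1/2,13/2] z:[21,33] -> miss, prune

5 AABB tests over nodes [0, 1, 2, 4, 8]; 1 leaf entered; closest P4.

== RESULT ==
[0, 1, 2, 4, 8]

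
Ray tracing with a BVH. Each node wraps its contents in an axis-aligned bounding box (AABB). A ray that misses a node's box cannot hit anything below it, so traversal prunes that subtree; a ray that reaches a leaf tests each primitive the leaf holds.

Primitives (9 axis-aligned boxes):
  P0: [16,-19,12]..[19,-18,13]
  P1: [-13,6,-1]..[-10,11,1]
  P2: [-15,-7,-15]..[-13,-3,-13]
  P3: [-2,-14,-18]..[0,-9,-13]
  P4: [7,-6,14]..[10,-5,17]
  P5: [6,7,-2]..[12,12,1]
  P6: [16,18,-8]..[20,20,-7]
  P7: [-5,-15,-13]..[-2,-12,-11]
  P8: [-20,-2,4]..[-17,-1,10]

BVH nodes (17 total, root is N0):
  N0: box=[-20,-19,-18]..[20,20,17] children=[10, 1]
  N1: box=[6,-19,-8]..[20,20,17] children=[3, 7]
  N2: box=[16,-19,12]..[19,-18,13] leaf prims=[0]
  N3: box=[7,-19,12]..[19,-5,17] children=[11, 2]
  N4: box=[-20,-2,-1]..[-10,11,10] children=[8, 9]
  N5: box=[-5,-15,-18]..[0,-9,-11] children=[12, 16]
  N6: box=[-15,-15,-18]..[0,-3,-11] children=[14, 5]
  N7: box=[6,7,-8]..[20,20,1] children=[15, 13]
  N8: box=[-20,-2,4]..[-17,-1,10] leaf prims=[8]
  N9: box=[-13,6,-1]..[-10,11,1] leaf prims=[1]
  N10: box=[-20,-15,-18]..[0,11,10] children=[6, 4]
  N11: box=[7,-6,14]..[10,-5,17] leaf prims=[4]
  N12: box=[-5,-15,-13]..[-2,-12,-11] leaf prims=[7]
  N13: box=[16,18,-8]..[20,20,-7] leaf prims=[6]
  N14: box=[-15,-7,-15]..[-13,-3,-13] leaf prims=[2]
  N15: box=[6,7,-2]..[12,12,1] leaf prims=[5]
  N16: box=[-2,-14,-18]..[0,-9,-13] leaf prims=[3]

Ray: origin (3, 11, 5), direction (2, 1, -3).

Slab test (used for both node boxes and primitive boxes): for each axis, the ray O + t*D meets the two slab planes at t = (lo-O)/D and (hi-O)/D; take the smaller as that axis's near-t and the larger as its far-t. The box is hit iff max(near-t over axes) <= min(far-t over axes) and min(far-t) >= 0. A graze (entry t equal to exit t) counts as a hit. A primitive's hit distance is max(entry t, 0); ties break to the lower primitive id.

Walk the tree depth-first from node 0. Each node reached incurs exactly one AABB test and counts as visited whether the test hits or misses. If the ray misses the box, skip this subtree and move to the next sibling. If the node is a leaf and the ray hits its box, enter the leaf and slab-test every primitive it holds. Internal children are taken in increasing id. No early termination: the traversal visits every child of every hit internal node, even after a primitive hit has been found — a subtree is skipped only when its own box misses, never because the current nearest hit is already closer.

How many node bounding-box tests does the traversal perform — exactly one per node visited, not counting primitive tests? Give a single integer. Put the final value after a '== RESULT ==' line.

Trace the traversal:
N0 x:[-23/2,17/2] y:[-30,9] z:[-4,23/3] -> hit [-4,23/3], descend [1, 10]
  N1 x:[3/2,17/2] y:[-30,9] z:[-4,13/3] -> hit [3/2,13/3], descend [3, 7]
    N3 x:[2,8] y:[-30,-16] z:[-4,-7/3] -> miss, prune
    N7 x:[3/2,17/2] y:[-4,9] z:[4/3,13/3] -> hit [3/2,13/3], descend [13, 15]
      N13 x:[13/2,17/2] y:[7,9] z:[4,13/3] -> miss, prune
      N15 x:[3/2,9/2] y:[-4,1] z:[4/3,7/3] -> miss, prune
  N10 x:[-23/2,-3/2] y:[-26,0] z:[-5/3,23/3] -> miss, prune

7 AABB tests over nodes [0, 1, 3, 7, 13, 15, 10]; 0 leaves entered; closest miss.

== RESULT ==
7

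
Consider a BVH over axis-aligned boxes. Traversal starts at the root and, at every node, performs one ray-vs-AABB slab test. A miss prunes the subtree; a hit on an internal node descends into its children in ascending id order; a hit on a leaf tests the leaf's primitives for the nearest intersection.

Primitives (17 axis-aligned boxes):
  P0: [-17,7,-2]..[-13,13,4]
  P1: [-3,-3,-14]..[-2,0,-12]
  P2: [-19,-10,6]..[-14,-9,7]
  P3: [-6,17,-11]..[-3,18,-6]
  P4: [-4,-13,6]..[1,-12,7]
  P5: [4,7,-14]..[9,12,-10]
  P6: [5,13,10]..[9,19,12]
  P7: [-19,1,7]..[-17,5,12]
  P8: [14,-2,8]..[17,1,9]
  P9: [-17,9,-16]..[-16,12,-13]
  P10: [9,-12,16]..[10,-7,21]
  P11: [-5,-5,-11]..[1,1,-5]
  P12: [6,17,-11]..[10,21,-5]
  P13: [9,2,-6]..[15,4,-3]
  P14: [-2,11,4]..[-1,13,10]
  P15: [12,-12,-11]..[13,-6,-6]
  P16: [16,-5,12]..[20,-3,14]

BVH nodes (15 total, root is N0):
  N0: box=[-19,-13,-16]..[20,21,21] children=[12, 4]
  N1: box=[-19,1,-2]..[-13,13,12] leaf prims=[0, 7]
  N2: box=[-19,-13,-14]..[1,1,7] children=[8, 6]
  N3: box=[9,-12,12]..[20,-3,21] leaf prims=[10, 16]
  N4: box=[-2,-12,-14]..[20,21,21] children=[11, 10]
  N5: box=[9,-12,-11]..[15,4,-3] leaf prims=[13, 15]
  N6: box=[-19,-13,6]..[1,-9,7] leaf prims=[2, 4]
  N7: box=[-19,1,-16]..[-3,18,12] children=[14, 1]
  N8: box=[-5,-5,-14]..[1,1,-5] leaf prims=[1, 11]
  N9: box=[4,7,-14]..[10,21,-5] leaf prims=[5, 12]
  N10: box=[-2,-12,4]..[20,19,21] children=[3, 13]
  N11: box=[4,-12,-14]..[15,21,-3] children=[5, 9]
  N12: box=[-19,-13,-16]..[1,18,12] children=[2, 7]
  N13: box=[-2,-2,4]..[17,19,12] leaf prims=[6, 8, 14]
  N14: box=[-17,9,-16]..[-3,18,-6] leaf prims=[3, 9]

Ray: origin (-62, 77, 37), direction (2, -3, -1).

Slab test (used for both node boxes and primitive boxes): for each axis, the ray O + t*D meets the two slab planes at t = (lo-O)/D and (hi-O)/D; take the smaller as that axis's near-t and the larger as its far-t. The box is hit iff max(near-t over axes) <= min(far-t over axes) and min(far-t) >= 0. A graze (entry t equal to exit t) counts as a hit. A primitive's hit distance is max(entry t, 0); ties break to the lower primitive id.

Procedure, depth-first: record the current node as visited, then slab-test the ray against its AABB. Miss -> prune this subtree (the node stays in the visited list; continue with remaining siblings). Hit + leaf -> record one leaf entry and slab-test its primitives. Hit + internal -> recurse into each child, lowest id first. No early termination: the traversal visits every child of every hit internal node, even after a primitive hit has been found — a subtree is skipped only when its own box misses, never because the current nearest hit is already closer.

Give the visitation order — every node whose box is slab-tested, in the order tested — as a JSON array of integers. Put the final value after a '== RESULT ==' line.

Trace the traversal:
N0 x:[43/2,41] y:[56/3,30] z:[16,53] -> hit [43/2,30], descend [4, 12]
  N4 x:[30,41] y:[56/3,89/3] z:[16,51] -> miss, prune
  N12 x:[43/2,63/2] y:[59/3,30] z:[25,53] -> hit [25,30], descend [2, 7]
    N2 x:[43/2,63/2] y:[76/3,30] z:[30,51] -> hit [30,30], descend [6, 8]
      N6 x:[43/2,63/2] y:[86/3,30] z:[30,31] -> hit [30,30] leaf, test {P2(miss), P4@t=30}
      N8 x:[57/2,63/2] y:[76/3,82/3] z:[42,51] -> miss, prune
    N7 x:[43/2,59/2] y:[59/3,76/3] z:[25,53] -> hit [25,76/3], descend [1, 14]
      N1 x:[43/2,49/2] y:[64/3,76/3] z:[25,39] -> miss, prune
      N14 x:[45/2,59/2] y:[59/3,68/3] z:[43,53] -> miss, prune

Visited [0, 4, 12, 2, 6, 8, 7, 1, 14]. Tests: 9 box, 1 leaf. Nearest: P4.

== RESULT ==
[0, 4, 12, 2, 6, 8, 7, 1, 14]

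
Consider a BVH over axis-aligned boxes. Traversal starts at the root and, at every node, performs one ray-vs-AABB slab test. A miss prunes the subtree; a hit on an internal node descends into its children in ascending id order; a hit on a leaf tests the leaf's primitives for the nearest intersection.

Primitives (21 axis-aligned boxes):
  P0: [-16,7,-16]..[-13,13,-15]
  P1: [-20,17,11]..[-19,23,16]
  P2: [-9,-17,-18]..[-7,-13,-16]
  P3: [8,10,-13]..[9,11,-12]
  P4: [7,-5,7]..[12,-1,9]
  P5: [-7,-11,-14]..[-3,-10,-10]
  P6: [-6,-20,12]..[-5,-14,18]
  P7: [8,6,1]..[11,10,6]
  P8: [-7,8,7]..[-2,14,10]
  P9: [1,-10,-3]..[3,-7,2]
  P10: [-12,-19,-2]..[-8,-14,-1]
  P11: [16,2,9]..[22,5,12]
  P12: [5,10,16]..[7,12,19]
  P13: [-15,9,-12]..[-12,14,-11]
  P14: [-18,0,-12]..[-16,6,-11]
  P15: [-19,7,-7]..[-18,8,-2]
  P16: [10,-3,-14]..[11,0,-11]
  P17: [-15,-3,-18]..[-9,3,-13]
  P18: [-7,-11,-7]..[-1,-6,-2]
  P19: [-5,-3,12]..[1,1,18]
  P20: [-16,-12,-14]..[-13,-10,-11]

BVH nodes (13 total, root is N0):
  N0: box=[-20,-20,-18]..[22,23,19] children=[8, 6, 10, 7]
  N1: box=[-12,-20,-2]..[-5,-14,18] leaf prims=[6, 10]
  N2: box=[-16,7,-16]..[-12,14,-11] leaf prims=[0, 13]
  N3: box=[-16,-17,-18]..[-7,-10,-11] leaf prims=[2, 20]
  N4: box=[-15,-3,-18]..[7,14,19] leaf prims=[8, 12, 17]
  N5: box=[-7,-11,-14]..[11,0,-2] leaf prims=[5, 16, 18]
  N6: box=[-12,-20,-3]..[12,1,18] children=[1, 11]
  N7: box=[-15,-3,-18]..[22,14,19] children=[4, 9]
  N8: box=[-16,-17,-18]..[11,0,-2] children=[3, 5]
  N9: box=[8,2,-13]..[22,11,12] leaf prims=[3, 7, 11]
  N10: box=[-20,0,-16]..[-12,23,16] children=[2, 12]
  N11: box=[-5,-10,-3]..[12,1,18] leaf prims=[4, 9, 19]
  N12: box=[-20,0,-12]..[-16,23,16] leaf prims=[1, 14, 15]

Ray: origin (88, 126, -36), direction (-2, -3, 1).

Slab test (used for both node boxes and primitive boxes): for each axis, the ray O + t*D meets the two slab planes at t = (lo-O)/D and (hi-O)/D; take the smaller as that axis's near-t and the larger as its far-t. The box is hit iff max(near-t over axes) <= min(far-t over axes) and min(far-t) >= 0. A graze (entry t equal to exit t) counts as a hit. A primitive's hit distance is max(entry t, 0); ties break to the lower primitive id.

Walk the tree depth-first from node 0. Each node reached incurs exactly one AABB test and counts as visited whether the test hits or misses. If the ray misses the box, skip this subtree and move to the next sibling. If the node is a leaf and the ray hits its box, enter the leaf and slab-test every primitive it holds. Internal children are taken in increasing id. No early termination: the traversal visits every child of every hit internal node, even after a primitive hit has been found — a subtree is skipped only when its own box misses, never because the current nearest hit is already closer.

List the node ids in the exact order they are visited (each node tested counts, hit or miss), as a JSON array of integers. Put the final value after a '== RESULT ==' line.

Traverse from the root:
N0 x:[33,54] y:[103/3,146/3] z:[18,55] -> hit [103/3,146/3], descend [6, 7, 8, 10]
  N6 x:[38,50] y:[125/3,146/3] z:[33,54] -> hit [125/3,146/3], descend [1, 11]
    N1 x:[93/2,50] y:[140/3,146/3] z:[34,54] -> hit [140/3,146/3] leaf, test {P6(miss), P10(miss)}
    N11 x:[38,93/2] y:[125/3,136/3] z:[33,54] -> hit [125/3,136/3] leaf, test {P4(miss), P9(miss), P19(miss)}
  N7 x:[33,103/2] y:[112/3,43] z:[18,55] -> hit [112/3,43], descend [4, 9]
    N4 x:[81/2,103/2] y:[112/3,43] z:[18,55] -> hit [81/2,43] leaf, test {P8(miss), P12(miss), P17(miss)}
    N9 x:[33,40] y:[115/3,124/3] z:[23,48] -> hit [115/3,40] leaf, test {P3(miss), P7@t=116/3, P11(miss)}
  N8 x:[77/2,52] y:[42,143/3] z:[18,34] -> miss, prune
  N10 x:[50,54] y:[103/3,42] z:[20,52] -> miss, prune

order=[0, 6, 1, 11, 7, 4, 9, 8, 10]  |boxes|=9  |leaves|=4  hit=P7

== RESULT ==
[0, 6, 1, 11, 7, 4, 9, 8, 10]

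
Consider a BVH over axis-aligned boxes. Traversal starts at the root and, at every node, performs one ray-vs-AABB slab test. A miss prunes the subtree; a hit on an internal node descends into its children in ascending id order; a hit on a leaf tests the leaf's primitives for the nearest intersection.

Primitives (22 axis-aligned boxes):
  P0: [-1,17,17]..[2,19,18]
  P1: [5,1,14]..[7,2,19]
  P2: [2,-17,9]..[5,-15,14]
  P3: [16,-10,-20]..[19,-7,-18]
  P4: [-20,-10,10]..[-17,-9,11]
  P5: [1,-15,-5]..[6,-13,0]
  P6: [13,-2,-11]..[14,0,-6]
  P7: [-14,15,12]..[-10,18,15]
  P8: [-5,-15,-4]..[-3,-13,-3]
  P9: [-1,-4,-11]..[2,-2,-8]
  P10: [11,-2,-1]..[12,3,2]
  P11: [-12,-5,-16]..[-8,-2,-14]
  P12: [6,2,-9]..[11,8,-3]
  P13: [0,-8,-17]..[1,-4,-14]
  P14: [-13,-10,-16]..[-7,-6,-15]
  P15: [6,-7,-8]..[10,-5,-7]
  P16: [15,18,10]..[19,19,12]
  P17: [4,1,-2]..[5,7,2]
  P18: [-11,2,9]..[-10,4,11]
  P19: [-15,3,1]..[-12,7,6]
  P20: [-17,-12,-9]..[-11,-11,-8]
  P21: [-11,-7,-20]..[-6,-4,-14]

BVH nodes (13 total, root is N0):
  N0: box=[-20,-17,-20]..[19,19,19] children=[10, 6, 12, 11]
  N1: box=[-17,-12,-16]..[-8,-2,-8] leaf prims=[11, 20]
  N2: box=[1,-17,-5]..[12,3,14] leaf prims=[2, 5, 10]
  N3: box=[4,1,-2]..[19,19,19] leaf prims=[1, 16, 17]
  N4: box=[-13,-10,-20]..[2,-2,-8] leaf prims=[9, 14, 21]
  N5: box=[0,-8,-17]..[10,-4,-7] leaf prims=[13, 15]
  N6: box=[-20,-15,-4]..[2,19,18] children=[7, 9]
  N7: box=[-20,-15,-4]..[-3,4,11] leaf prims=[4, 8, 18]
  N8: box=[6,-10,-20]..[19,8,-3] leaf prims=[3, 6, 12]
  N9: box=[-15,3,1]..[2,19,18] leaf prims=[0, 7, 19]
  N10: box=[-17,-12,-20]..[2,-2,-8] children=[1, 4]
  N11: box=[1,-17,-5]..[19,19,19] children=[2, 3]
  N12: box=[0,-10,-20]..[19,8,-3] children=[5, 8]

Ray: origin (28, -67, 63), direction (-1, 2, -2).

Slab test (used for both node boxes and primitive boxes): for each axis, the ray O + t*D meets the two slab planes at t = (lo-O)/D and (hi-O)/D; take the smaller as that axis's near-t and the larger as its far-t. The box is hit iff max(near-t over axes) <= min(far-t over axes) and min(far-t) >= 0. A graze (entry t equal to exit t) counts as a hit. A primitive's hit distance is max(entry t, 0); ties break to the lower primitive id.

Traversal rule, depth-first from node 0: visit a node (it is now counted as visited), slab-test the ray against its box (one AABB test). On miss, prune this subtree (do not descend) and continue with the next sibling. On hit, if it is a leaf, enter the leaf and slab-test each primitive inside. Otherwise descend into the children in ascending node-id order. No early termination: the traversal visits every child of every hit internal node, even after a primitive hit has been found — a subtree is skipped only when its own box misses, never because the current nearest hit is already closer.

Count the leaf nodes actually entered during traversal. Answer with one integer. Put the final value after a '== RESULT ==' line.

Traverse from the root:
N0 x:[9,48] y:[25,43] z:[22,83/2] -> hit [25,83/2], descend [6, 10, 11, 12]
  N6 x:[26,48] y:[26,43] z:[45/2,67/2] -> hit [26,67/2], descend [7, 9]
    N7 x:[31,48] y:[26,71/2] z:[26,67/2] -> hit [31,67/2] leaf, test {P4(miss), P8(miss), P18(miss)}
    N9 x:[26,43] y:[35,43] z:[45/2,31] -> miss, prune
  N10 x:[26,45] y:[55/2,65/2] z:[71/2,83/2] -> miss, prune
  N11 x:[9,27] y:[25,43] z:[22,34] -> hit [25,27], descend [2, 3]
    N2 x:[16,27] y:[25,35] z:[49/2,34] -> hit [25,27] leaf, test {P2@t=25, P5(miss), P10(miss)}
    N3 x:[9,24] y:[34,43] z:[22,65/2] -> miss, prune
  N12 x:[9,28] y:[57/2,75/2] z:[33,83/2] -> miss, prune

Visited [0, 6, 7, 9, 10, 11, 2, 3, 12]. Tests: 9 box, 2 leaf. Nearest: P2.

== RESULT ==
2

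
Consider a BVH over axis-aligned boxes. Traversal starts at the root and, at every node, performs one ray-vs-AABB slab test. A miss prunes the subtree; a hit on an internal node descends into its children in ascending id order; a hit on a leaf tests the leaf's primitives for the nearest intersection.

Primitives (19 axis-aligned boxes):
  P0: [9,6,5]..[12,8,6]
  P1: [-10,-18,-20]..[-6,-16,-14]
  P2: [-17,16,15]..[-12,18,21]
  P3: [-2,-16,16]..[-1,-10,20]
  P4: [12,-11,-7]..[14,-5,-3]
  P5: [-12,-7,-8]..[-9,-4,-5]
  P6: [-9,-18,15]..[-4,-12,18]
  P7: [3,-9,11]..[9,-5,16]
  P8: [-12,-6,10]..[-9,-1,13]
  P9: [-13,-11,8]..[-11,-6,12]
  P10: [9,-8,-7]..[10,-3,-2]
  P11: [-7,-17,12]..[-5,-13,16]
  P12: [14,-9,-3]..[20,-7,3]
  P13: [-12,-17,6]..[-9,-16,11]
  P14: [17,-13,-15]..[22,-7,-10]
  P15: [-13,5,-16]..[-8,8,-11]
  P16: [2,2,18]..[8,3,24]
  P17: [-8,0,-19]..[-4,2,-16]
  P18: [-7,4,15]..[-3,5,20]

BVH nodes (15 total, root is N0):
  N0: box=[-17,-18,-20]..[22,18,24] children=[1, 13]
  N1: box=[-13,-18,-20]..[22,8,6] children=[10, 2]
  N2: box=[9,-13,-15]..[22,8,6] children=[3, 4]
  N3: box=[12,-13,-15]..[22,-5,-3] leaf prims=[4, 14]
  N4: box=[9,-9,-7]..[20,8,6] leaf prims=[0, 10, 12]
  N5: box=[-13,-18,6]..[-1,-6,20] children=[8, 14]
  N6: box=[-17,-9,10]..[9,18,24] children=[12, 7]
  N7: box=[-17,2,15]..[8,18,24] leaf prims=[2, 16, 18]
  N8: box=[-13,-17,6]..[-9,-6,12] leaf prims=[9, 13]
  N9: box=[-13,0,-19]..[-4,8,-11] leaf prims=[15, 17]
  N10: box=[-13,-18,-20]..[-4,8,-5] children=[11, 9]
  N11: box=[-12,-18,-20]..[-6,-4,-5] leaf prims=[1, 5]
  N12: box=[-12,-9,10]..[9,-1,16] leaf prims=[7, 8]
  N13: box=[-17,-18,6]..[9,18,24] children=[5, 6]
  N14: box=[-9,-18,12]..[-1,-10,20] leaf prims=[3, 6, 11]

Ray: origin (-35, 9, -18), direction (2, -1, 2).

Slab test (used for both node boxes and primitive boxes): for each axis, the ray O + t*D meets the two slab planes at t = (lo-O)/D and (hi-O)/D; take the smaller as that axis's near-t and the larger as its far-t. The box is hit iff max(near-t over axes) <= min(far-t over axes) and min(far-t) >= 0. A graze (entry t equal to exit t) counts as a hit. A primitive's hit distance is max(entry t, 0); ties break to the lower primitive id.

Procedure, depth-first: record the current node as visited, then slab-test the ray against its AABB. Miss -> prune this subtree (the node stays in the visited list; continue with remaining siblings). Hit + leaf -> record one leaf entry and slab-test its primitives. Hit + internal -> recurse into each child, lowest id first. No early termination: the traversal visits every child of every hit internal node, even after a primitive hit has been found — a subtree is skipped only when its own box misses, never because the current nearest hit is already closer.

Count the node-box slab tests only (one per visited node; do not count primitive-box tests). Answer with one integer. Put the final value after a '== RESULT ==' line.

Walk:
N0 x:[9,57/2] y:[-9,27] z:[-1,21] -> hit [9,21], descend [1, 13]
  N1 x:[11,57/2] y:[1,27] z:[-1,12] -> hit [11,12], descend [2, 10]
    N2 x:[22,57/2] y:[1,22] z:[3/2,12] -> miss, prune
    N10 x:[11,31/2] y:[1,27] z:[-1,13/2] -> miss, prune
  N13 x:[9,22] y:[-9,27] z:[12,21] -> hit [12,21], descend [5, 6]
    N5 x:[11,17] y:[15,27] z:[12,19] -> hit [15,17], descend [8, 14]
      N8 x:[11,13] y:[15,26] z:[12,15] -> miss, prune
      N14 x:[13,17] y:[19,27] z:[15,19] -> miss, prune
    N6 x:[9,22] y:[-9,18] z:[14,21] -> hit [14,18], descend [7, 12]
      N7 x:[9,43/2] y:[-9,7] z:[33/2,21] -> miss, prune
      N12 x:[23/2,22] y:[10,18] z:[14,17] -> hit [14,17] leaf, test {P7(miss), P8(miss)}

Summary -> nodes [0, 1, 2, 10, 13, 5, 8, 14, 6, 7, 12]; box-tests=11; leaf-entries=1; first=miss

== RESULT ==
11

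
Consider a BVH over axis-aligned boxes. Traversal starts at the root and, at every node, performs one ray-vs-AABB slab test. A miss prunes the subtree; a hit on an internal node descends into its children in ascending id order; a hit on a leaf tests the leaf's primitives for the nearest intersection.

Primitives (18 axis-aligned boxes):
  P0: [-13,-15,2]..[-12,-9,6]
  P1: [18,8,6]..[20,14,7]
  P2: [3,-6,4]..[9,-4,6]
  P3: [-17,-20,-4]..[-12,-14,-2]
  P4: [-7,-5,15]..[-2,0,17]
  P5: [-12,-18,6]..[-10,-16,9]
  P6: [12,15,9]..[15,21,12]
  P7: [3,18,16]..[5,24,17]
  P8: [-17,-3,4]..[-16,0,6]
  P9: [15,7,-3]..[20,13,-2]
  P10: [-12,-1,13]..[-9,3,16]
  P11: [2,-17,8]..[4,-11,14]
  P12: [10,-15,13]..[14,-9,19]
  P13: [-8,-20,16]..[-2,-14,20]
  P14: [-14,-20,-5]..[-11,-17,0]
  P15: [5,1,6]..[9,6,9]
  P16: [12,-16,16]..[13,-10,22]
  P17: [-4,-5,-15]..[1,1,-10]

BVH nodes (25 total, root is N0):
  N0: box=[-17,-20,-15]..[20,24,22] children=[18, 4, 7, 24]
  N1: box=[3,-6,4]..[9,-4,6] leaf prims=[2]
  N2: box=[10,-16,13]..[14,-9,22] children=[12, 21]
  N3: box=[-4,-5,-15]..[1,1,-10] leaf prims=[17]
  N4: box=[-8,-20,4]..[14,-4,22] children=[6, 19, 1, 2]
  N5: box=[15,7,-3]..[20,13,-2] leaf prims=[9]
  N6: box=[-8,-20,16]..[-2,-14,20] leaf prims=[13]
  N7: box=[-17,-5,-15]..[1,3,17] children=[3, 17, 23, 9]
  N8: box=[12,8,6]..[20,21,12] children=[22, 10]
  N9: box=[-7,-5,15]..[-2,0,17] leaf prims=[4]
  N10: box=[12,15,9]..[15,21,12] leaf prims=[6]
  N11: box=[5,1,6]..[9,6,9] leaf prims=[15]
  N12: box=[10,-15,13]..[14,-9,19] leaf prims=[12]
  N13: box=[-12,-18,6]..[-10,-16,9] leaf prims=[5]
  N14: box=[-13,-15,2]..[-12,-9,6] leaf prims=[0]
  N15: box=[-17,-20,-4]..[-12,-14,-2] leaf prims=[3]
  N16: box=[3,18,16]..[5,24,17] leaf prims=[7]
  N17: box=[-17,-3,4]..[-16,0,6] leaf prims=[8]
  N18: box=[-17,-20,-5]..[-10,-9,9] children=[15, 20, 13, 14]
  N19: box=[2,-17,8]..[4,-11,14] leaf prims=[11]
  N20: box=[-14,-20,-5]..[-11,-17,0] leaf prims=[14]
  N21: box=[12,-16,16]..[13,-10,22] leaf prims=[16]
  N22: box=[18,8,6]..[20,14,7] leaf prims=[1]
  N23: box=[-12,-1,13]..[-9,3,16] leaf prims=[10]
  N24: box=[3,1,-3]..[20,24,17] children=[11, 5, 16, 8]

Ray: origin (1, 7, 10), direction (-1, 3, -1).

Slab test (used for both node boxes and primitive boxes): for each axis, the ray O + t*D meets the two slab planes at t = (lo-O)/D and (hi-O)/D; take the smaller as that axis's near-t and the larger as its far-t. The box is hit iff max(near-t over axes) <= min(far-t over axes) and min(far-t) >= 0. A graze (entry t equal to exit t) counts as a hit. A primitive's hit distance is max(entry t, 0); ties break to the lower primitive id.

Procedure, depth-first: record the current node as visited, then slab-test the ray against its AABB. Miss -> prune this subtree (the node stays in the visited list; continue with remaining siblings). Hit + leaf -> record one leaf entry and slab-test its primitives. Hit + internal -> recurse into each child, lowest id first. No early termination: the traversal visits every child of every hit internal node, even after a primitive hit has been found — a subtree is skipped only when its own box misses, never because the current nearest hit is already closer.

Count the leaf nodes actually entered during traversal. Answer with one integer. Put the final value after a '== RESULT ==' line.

Trace the traversal:
N0 x:[-19,18] y:[-9,17/3] z:[-12,25] -> hit [-9,17/3], descend [4, 7, 18, 24]
  N4 x:[-13,9] y:[-9,-11/3] z:[-12,6] -> miss, prune
  N7 x:[0,18] y:[-4,-4/3] z:[-7,25] -> miss, prune
  N18 x:[11,18] y:[-9,-16/3] z:[1,15] -> miss, prune
  N24 x:[-19,-2] y:[-2,17/3] z:[-7,13] -> miss, prune

Visited [0, 4, 7, 18, 24]. Tests: 5 box, 0 leaf. Nearest: miss.

== RESULT ==
0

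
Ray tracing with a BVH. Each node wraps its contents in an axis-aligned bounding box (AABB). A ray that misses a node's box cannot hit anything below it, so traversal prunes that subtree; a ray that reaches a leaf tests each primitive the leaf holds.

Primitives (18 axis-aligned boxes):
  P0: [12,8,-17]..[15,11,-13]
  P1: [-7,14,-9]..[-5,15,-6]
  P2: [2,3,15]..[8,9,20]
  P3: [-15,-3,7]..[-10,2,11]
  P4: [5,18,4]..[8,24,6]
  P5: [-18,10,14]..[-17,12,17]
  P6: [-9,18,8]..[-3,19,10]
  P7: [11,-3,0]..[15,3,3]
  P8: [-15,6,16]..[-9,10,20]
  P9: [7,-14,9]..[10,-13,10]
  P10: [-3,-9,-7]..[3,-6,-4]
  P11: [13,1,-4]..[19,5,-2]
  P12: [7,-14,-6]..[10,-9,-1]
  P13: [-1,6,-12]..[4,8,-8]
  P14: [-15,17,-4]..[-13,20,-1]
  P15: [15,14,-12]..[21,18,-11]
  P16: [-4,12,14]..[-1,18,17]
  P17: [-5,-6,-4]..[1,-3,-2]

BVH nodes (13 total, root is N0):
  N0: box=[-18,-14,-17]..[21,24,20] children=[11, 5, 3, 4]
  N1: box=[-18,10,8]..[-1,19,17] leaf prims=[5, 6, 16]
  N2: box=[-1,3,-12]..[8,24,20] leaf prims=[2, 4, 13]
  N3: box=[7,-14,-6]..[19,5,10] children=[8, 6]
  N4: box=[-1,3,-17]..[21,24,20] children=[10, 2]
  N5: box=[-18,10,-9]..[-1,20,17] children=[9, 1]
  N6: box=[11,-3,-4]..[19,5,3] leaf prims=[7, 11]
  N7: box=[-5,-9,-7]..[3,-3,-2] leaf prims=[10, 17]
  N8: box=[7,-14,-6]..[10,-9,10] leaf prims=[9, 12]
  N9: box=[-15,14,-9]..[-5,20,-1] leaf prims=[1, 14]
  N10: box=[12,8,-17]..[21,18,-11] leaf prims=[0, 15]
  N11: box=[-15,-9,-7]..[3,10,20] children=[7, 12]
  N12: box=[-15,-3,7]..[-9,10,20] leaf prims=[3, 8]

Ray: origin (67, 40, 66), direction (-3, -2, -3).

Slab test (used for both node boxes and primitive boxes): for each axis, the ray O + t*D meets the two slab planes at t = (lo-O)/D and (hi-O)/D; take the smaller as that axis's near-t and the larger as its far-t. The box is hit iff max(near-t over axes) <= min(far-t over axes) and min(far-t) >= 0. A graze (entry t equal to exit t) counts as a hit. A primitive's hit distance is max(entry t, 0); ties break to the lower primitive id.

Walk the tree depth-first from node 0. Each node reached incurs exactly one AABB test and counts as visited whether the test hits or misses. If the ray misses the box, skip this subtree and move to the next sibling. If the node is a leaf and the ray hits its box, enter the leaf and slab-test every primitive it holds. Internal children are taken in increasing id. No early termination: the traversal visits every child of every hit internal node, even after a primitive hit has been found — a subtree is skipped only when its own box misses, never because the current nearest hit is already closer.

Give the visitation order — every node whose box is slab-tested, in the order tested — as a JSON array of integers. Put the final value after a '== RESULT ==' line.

Traverse from the root:
N0 x:[46/3,85/3] y:[8,27] z:[46/3,83/3] -> hit [46/3,27], descend [3, 4, 5, 11]
  N3 x:[16,20] y:[35/2,27] z:[56/3,24] -> hit [56/3,20], descend [6, 8]
    N6 x:[16,56/3] y:[35/2,43/2] z:[21,70/3] -> miss, prune
    N8 x:[19,20] y:[49/2,27] z:[56/3,24] -> miss, prune
  N4 x:[46/3,68/3] y:[8,37/2] z:[46/3,83/3] -> hit [46/3,37/2], descend [2, 10]
    N2 x:[59/3,68/3] y:[8,37/2] z:[46/3,26] -> miss, prune
    N10 x:[46/3,55/3] y:[11,16] z:[77/3,83/3] -> miss, prune
  N5 x:[68/3,85/3] y:[10,15] z:[49/3,25] -> miss, prune
  N11 x:[64/3,82/3] y:[15,49/2] z:[46/3,73/3] -> hit [64/3,73/3], descend [7, 12]
    N7 x:[64/3,24] y:[43/2,49/2] z:[68/3,73/3] -> hit [68/3,24] leaf, test {P10@t=70/3, P17@t=68/3}
    N12 x:[76/3,82/3] y:[15,43/2] z:[46/3,59/3] -> miss, prune

11 AABB tests over nodes [0, 3, 6, 8, 4, 2, 10, 5, 11, 7, 12]; 1 leaf entered; closest P17.

== RESULT ==
[0, 3, 6, 8, 4, 2, 10, 5, 11, 7, 12]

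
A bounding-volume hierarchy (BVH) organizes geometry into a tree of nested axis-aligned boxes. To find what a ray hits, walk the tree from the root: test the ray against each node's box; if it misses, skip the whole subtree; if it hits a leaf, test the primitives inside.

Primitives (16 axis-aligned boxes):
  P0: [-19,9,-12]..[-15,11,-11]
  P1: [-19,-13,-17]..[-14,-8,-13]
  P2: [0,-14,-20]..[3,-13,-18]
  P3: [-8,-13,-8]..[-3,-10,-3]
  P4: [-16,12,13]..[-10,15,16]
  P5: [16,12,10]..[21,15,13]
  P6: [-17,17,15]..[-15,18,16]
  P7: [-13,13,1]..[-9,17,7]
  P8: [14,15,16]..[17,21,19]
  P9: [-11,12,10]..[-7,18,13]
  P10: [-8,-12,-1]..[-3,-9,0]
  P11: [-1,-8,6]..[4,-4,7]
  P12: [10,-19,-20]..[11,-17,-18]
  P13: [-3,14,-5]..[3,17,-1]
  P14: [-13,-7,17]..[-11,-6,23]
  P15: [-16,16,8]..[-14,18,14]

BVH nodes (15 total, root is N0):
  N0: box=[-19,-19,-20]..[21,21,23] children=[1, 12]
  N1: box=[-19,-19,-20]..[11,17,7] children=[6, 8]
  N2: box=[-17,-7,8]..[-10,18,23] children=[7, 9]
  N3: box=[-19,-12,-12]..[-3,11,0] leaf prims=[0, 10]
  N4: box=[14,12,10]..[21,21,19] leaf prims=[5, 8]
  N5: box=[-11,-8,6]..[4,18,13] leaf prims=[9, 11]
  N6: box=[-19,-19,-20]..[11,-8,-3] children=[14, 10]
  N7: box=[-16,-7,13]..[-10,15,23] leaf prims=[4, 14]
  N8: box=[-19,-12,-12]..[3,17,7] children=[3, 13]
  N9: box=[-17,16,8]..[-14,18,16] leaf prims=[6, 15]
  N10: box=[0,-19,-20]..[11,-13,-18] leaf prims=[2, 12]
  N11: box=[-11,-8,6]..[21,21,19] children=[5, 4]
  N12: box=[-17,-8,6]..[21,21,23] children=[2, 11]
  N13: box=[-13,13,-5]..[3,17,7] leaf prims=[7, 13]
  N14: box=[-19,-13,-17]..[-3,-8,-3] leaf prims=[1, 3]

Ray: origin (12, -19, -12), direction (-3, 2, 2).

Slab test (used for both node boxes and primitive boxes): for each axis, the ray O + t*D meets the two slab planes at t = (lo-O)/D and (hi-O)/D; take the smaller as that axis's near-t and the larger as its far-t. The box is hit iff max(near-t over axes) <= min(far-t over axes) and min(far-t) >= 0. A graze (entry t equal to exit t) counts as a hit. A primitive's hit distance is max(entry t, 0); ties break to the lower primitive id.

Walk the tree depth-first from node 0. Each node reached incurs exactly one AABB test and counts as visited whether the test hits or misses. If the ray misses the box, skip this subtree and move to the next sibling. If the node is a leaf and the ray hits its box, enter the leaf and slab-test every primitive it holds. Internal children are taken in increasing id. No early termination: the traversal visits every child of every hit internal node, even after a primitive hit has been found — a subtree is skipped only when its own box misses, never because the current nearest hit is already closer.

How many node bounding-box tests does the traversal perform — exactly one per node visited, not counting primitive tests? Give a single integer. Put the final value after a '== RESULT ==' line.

Walk:
N0 x:[-3,31/3] y:[0,20] z:[-4,35/2] -> hit [0,31/3], descend [1, 12]
  N1 x:[1/3,31/3] y:[0,18] z:[-4,19/2] -> hit [1/3,19/2], descend [6, 8]
    N6 x:[1/3,31/3] y:[0,11/2] z:[-4,9/2] -> hit [1/3,9/2], descend [10, 14]
      N10 x:[1/3,4] y:[0,3] z:[-4,-3] -> miss, prune
      N14 x:[5,31/3] y:[3,11/2] z:[-5/2,9/2] -> miss, prune
    N8 x:[3,31/3] y:[7/2,18] z:[0,19/2] -> hit [7/2,19/2], descend [3, 13]
      N3 x:[5,31/3] y:[7/2,15] z:[0,6] -> hit [5,6] leaf, test {P0(miss), P10(miss)}
      N13 x:[3,25/3] y:[16,18] z:[7/2,19/2] -> miss, prune
  N12 x:[-3,29/3] y:[11/2,20] z:[9,35/2] -> hit [9,29/3], descend [2, 11]
    N2 x:[22/3,29/3] y:[6,37/2] z:[10,35/2] -> miss, prune
    N11 x:[-3,23/3] y:[11/2,20] z:[9,31/2] -> miss, prune

Summary -> nodes [0, 1, 6, 10, 14, 8, 3, 13, 12, 2, 11]; box-tests=11; leaf-entries=1; first=miss

== RESULT ==
11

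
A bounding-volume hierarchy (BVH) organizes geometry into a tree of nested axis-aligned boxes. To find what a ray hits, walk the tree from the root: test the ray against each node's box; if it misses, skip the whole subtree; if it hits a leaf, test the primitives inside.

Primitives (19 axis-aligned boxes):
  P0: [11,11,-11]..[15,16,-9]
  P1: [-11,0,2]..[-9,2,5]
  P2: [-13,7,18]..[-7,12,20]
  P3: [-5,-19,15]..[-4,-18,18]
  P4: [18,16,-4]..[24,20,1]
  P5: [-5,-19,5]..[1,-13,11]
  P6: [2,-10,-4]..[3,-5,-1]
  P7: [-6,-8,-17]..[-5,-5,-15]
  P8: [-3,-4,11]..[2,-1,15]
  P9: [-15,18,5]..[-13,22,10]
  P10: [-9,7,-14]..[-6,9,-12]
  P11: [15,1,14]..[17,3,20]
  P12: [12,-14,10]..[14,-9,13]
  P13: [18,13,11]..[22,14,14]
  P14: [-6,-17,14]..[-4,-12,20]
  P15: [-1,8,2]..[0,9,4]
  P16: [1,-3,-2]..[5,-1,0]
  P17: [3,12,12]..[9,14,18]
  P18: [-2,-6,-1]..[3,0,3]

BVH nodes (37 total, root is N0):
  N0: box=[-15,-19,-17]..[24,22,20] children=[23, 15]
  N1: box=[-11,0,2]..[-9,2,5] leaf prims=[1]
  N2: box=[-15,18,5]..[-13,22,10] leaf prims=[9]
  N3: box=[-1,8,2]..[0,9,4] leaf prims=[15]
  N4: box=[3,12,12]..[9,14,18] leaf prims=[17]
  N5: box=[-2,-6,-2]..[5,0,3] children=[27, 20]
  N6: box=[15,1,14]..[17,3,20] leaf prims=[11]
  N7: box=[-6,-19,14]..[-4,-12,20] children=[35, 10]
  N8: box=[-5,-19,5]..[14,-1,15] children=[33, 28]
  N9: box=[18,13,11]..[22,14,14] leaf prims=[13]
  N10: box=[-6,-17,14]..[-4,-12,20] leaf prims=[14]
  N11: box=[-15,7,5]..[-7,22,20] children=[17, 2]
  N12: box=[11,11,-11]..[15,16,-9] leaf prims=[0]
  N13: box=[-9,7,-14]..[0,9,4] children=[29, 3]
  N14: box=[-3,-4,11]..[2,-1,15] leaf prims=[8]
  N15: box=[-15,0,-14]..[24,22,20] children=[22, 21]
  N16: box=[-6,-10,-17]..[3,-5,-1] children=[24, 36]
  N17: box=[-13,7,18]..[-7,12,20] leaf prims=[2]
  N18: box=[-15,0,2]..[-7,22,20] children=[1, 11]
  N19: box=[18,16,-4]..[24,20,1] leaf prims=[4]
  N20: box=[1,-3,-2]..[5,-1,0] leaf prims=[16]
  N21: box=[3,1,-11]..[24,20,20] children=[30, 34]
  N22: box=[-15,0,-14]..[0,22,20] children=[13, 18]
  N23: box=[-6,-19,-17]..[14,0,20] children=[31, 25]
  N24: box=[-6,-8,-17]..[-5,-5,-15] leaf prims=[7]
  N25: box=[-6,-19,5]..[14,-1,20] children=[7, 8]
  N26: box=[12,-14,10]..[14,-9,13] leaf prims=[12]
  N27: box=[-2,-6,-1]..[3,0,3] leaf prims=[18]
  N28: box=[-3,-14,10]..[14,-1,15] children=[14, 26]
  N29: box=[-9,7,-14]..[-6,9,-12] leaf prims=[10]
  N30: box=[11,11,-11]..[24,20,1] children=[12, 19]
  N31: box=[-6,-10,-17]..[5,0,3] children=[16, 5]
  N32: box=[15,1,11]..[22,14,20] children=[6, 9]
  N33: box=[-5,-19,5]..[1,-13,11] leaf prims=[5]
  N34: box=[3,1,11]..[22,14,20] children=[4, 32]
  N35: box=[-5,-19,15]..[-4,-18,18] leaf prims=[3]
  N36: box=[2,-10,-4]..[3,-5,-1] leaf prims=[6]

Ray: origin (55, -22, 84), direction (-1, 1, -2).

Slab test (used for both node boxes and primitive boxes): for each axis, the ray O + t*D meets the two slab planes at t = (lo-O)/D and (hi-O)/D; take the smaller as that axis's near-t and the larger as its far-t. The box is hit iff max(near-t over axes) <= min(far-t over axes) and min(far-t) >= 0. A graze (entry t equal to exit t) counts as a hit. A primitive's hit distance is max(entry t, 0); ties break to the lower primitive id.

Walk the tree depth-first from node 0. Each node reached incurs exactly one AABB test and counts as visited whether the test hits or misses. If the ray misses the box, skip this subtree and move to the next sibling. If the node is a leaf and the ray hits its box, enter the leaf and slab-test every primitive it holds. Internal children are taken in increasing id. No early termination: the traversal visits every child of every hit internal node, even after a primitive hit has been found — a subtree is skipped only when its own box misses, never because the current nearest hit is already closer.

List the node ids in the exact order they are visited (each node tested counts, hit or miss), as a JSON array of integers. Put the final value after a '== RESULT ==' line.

Trace the traversal:
N0 x:[31,70] y:[3,44] z:[32,101/2] -> hit [32,44], descend [15, 23]
  N15 x:[31,70] y:[22,44] z:[32,49] -> hit [32,44], descend [21, 22]
    N21 x:[31,52] y:[23,42] z:[32,95/2] -> hit [32,42], descend [30, 34]
      N30 x:[31,44] y:[33,42] z:[83/2,95/2] -> hit [83/2,42], descend [12, 19]
        N12 x:[40,44] y:[33,38] z:[93/2,95/2] -> miss, prune
        N19 x:[31,37] y:[38,42] z:[83/2,44] -> miss, prune
      N34 x:[33,52] y:[23,36] z:[32,73/2] -> hit [33,36], descend [4, 32]
        N4 x:[46,52] y:[34,36] z:[33,36] -> miss, prune
        N32 x:[33,40] y:[23,36] z:[32,73/2] -> hit [33,36], descend [6, 9]
          N6 x:[38,40] y:[23,25] z:[32,35] -> miss, prune
          N9 x:[33,37] y:[35,36] z:[35,73/2] -> hit [35,36] leaf, test {P13@t=35}
    N22 x:[55,70] y:[22,44] z:[32,49] -> miss, prune
  N23 x:[41,61] y:[3,22] z:[32,101/2] -> miss, prune

order=[0, 15, 21, 30, 12, 19, 34, 4, 32, 6, 9, 22, 23]  |boxes|=13  |leaves|=1  hit=P13

== RESULT ==
[0, 15, 21, 30, 12, 19, 34, 4, 32, 6, 9, 22, 23]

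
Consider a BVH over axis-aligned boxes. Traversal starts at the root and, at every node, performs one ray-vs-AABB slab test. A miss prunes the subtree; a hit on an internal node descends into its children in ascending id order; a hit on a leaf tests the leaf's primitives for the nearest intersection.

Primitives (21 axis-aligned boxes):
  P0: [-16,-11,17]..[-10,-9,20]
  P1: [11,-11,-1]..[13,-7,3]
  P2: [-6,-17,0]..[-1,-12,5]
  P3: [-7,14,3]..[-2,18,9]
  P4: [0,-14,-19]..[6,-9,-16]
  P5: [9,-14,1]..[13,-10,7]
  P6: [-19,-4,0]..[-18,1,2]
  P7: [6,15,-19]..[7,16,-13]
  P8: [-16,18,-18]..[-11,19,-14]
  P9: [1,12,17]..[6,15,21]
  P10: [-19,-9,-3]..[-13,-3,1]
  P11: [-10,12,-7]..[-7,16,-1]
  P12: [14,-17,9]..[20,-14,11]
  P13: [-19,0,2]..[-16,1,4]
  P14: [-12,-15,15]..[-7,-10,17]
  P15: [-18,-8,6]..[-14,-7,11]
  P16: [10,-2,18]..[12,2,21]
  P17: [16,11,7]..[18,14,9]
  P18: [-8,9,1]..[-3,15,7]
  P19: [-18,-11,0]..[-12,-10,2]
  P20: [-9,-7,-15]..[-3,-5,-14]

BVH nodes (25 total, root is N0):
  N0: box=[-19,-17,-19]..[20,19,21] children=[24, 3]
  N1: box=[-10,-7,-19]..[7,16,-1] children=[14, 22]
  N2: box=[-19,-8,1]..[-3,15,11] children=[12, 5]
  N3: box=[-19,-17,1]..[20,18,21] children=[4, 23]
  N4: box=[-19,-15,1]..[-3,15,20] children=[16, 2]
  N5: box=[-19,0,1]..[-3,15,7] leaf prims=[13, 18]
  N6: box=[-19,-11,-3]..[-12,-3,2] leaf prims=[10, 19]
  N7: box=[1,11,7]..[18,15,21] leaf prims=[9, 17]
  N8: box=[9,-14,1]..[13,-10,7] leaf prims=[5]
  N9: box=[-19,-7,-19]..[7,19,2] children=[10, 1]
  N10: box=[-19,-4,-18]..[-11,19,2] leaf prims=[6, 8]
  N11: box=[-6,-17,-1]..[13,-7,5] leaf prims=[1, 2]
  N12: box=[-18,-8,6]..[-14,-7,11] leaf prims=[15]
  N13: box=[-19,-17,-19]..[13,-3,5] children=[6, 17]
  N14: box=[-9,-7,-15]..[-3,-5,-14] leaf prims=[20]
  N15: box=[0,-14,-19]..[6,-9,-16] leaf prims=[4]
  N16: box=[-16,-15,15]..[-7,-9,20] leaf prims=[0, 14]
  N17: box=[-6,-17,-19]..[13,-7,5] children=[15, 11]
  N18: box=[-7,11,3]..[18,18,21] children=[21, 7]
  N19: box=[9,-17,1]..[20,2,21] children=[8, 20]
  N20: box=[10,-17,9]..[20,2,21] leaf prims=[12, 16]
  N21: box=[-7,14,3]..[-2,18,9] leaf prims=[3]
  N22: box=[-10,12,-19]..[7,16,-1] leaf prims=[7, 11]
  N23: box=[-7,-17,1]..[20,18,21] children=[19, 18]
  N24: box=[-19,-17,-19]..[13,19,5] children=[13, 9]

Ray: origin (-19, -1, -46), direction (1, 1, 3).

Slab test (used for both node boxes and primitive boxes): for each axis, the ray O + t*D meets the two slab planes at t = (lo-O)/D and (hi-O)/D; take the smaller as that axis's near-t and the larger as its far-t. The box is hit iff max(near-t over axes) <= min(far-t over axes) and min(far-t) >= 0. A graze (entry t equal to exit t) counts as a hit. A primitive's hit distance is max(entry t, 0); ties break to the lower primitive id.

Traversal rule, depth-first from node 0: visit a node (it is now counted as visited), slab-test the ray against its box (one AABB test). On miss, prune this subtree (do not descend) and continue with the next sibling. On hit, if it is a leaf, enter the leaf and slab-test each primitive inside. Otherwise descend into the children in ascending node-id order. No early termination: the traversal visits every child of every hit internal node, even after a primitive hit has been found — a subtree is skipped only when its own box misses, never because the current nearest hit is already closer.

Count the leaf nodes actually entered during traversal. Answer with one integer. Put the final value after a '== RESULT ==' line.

Trace the traversal:
N0 x:[0,39] y:[-16,20] z:[9,67/3] -> hit [9,20], descend [3, 24]
  N3 x:[0,39] y:[-16,19] z:[47/3,67/3] -> hit [47/3,19], descend [4, 23]
    N4 x:[0,16] y:[-14,16] z:[47/3,22] -> hit [47/3,16], descend [2, 16]
      N2 x:[0,16] y:[-7,16] z:[47/3,19] -> hit [47/3,16], descend [5, 12]
        N5 x:[0,16] y:[1,16] z:[47/3,53/3] -> hit [47/3,16] leaf, test {P13(miss), P18@t=47/3}
        N12 x:[1,5] y:[-7,-6] z:[52/3,19] -> miss, prune
      N16 x:[3,12] y:[-14,-8] z:[61/3,22] -> miss, prune
    N23 x:[12,39] y:[-16,19] z:[47/3,67/3] -> hit [47/3,19], descend [18, 19]
      N18 x:[12,37] y:[12,19] z:[49/3,67/3] -> hit [49/3,19], descend [7, 21]
        N7 x:[20,37] y:[12,16] z:[53/3,67/3] -> miss, prune
        N21 x:[12,17] y:[15,19] z:[49/3,55/3] -> hit [49/3,17] leaf, test {P3@t=49/3}
      N19 x:[28,39] y:[-16,3] z:[47/3,67/3] -> miss, prune
  N24 x:[0,32] y:[-16,20] z:[9,17] -> hit [9,17], descend [9, 13]
    N9 x:[0,26] y:[-6,20] z:[9,16] -> hit [9,16], descend [1, 10]
      N1 x:[9,26] y:[-6,17] z:[9,15] -> hit [9,15], descend [14, 22]
        N14 x:[10,16] y:[-6,-4] z:[31/3,32/3] -> miss, prune
        N22 x:[9,26] y:[13,17] z:[9,15] -> hit [13,15] leaf, test {P7(miss), P11(miss)}
      N10 x:[0,8] y:[-3,20] z:[28/3,16] -> miss, prune
    N13 x:[0,32] y:[-16,-2] z:[9,17] -> miss, prune

Summary -> nodes [0, 3, 4, 2, 5, 12, 16, 23, 18, 7, 21, 19, 24, 9, 1, 14, 22, 10, 13]; box-tests=19; leaf-entries=3; first=P18

== RESULT ==
3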